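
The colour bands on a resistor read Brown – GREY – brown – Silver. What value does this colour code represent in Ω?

180 Ω

Brown → 1 (first significant figure)
Grey → 8 (second significant figure)
Brown → ×10 multiplier
18 × 10 = 180 Ω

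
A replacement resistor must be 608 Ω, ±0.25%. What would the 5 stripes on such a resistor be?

blue, black, grey, black, blue

608 Ω = 608 × 10^0.
6 → blue
0 → black
8 → grey
Multiplier 10^0 → black.
±0.25% tolerance → blue.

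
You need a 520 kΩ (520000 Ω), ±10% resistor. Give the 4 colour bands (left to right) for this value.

520000 Ω = 52 × 10^4.
5 → green
2 → red
Multiplier 10^4 → yellow.
±10% tolerance → silver.

green, red, yellow, silver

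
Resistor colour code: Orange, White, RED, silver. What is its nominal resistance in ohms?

3900 Ω

Orange → 3 (first significant figure)
White → 9 (second significant figure)
Red → ×10^2 multiplier
39 × 100 = 3900 Ω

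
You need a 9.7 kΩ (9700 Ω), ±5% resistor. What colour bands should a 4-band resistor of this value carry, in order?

white, violet, red, gold

9700 Ω = 97 × 10^2.
9 → white
7 → violet
Multiplier 10^2 → red.
±5% tolerance → gold.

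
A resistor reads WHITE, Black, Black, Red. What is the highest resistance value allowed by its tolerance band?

91.8 Ω

White → 9 (first significant figure)
Black → 0 (second significant figure)
Black → ×1 multiplier
Red → ±2% tolerance
90 × 1 = 90 Ω
Highest = 90 × (1 + 2/100) = 91.8 Ω.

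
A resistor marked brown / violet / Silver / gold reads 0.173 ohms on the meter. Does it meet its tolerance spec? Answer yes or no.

Brown → 1 (first significant figure)
Violet → 7 (second significant figure)
Silver → ×0.01 multiplier
Gold → ±5% tolerance
17 × 0.01 = 0.17 Ω
Allowed range: 0.1615 Ω to 0.1785 Ω.
0.173 ohms lies inside that range.

yes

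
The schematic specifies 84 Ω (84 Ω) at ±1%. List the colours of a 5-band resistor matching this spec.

84 Ω = 840 × 10^-1.
8 → grey
4 → yellow
0 → black
Multiplier 10^-1 → gold.
±1% tolerance → brown.

grey, yellow, black, gold, brown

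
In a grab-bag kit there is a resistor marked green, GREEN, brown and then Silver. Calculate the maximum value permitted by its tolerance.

Green → 5 (first significant figure)
Green → 5 (second significant figure)
Brown → ×10 multiplier
Silver → ±10% tolerance
55 × 10 = 550 Ω
Maximum = 550 × (1 + 10/100) = 605 Ω.

605 Ω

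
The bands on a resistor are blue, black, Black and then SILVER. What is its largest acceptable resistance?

66 Ω

Blue → 6 (first significant figure)
Black → 0 (second significant figure)
Black → ×1 multiplier
Silver → ±10% tolerance
60 × 1 = 60 Ω
Largest = 60 × (1 + 10/100) = 66 Ω.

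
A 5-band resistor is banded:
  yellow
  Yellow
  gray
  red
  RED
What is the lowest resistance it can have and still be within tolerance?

43904 Ω

Yellow → 4 (first significant figure)
Yellow → 4 (second significant figure)
Grey → 8 (third significant figure)
Red → ×10^2 multiplier
Red → ±2% tolerance
448 × 100 = 44800 Ω
Lowest = 44800 × (1 − 2/100) = 43904 Ω.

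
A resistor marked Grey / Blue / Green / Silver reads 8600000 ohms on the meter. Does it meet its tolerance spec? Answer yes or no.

yes

Grey → 8 (first significant figure)
Blue → 6 (second significant figure)
Green → ×10^5 multiplier
Silver → ±10% tolerance
86 × 100000 = 8600000 Ω
Allowed range: 7740000 Ω to 9460000 Ω.
8600000 ohms lies inside that range.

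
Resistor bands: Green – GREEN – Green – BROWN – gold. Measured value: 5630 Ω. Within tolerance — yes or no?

Green → 5 (first significant figure)
Green → 5 (second significant figure)
Green → 5 (third significant figure)
Brown → ×10 multiplier
Gold → ±5% tolerance
555 × 10 = 5550 Ω
Allowed range: 5272.5 Ω to 5827.5 Ω.
5630 Ω lies inside that range.

yes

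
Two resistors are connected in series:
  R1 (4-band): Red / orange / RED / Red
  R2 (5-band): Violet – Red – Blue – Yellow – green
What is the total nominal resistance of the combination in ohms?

R1: red, orange → 23; red ×10^2 → 2300 Ω.
R2: violet, red, blue → 726; yellow ×10^4 → 7260000 Ω.
Series: 2300 + 7260000 = 7262300 Ω.

7262300 Ω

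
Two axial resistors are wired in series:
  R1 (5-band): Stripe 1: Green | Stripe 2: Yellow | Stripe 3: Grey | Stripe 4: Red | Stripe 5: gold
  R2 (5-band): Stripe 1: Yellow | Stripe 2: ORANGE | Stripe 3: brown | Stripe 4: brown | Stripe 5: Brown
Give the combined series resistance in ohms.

59110 Ω

R1: green, yellow, grey → 548; red ×10^2 → 54800 Ω.
R2: yellow, orange, brown → 431; brown ×10 → 4310 Ω.
Series: 54800 + 4310 = 59110 Ω.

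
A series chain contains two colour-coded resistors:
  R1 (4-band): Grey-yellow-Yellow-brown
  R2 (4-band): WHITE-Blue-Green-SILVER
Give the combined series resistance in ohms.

R1: grey, yellow → 84; yellow ×10^4 → 840000 Ω.
R2: white, blue → 96; green ×10^5 → 9600000 Ω.
Series: 840000 + 9600000 = 10440000 Ω.

10440000 Ω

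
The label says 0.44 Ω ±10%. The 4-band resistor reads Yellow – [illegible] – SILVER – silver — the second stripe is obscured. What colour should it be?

yellow

0.44 Ω = 44 × 10^-2.
The second band gives digit 4 of the significand, and 4 is yellow.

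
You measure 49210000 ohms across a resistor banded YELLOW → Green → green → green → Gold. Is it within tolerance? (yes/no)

Yellow → 4 (first significant figure)
Green → 5 (second significant figure)
Green → 5 (third significant figure)
Green → ×10^5 multiplier
Gold → ±5% tolerance
455 × 100000 = 45500000 Ω
Allowed range: 43225000 Ω to 47775000 Ω.
49210000 ohms lies outside that range.

no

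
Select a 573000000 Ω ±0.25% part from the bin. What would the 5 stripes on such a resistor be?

green, violet, orange, blue, blue

573000000 Ω = 573 × 10^6.
5 → green
7 → violet
3 → orange
Multiplier 10^6 → blue.
±0.25% tolerance → blue.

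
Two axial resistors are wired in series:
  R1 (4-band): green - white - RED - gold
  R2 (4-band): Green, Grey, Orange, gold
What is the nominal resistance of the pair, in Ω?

63900 Ω

R1: green, white → 59; red ×10^2 → 5900 Ω.
R2: green, grey → 58; orange ×10^3 → 58000 Ω.
Series: 5900 + 58000 = 63900 Ω.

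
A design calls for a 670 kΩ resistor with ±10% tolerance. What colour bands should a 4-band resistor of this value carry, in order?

670000 Ω = 67 × 10^4.
6 → blue
7 → violet
Multiplier 10^4 → yellow.
±10% tolerance → silver.

blue, violet, yellow, silver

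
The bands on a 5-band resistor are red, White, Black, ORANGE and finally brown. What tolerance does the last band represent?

The last band, brown, is the tolerance band.
Brown corresponds to ±1%.

±1%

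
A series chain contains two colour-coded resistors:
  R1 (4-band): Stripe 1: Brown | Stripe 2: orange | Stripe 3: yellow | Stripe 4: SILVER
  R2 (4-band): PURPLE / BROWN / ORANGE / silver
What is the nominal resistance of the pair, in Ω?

201000 Ω

R1: brown, orange → 13; yellow ×10^4 → 130000 Ω.
R2: violet, brown → 71; orange ×10^3 → 71000 Ω.
Series: 130000 + 71000 = 201000 Ω.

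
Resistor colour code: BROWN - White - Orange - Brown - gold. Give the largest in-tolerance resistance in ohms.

Brown → 1 (first significant figure)
White → 9 (second significant figure)
Orange → 3 (third significant figure)
Brown → ×10 multiplier
Gold → ±5% tolerance
193 × 10 = 1930 Ω
Largest = 1930 × (1 + 5/100) = 2026.5 Ω.

2026.5 Ω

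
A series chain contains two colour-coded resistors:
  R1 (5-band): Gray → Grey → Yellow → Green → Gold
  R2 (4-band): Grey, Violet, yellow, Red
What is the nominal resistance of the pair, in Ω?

R1: grey, grey, yellow → 884; green ×10^5 → 88400000 Ω.
R2: grey, violet → 87; yellow ×10^4 → 870000 Ω.
Series: 88400000 + 870000 = 89270000 Ω.

89270000 Ω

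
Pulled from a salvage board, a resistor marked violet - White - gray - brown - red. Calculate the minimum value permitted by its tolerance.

7820.4 Ω

Violet → 7 (first significant figure)
White → 9 (second significant figure)
Grey → 8 (third significant figure)
Brown → ×10 multiplier
Red → ±2% tolerance
798 × 10 = 7980 Ω
Minimum = 7980 × (1 − 2/100) = 7820.4 Ω.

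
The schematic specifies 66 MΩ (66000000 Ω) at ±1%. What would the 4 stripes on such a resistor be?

blue, blue, blue, brown

66000000 Ω = 66 × 10^6.
6 → blue
6 → blue
Multiplier 10^6 → blue.
±1% tolerance → brown.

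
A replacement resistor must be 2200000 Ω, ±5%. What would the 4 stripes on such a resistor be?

2200000 Ω = 22 × 10^5.
2 → red
2 → red
Multiplier 10^5 → green.
±5% tolerance → gold.

red, red, green, gold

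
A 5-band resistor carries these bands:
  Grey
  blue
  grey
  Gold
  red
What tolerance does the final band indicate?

±2%

The last band, red, is the tolerance band.
Red corresponds to ±2%.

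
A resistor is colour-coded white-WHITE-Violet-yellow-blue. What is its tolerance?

±0.25%

The last band, blue, is the tolerance band.
Blue corresponds to ±0.25%.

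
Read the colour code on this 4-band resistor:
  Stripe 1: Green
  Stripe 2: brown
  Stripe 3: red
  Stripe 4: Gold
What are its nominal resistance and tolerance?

5100 Ω ±5%

Green → 5 (first significant figure)
Brown → 1 (second significant figure)
Red → ×10^2 multiplier
Gold → ±5% tolerance
51 × 100 = 5100 Ω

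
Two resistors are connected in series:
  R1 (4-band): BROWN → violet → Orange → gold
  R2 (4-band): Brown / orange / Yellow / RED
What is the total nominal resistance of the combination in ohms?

R1: brown, violet → 17; orange ×10^3 → 17000 Ω.
R2: brown, orange → 13; yellow ×10^4 → 130000 Ω.
Series: 17000 + 130000 = 147000 Ω.

147000 Ω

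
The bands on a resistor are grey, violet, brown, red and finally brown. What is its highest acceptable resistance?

87971 Ω

Grey → 8 (first significant figure)
Violet → 7 (second significant figure)
Brown → 1 (third significant figure)
Red → ×10^2 multiplier
Brown → ±1% tolerance
871 × 100 = 87100 Ω
Highest = 87100 × (1 + 1/100) = 87971 Ω.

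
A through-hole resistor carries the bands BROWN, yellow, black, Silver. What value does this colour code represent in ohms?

Brown → 1 (first significant figure)
Yellow → 4 (second significant figure)
Black → ×1 multiplier
14 × 1 = 14 Ω

14 Ω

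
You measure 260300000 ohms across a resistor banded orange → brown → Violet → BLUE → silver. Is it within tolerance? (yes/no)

Orange → 3 (first significant figure)
Brown → 1 (second significant figure)
Violet → 7 (third significant figure)
Blue → ×10^6 multiplier
Silver → ±10% tolerance
317 × 1000000 = 317000000 Ω
Allowed range: 285300000 Ω to 348700000 Ω.
260300000 ohms lies outside that range.

no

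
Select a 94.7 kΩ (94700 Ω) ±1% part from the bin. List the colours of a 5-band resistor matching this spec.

white, yellow, violet, red, brown

94700 Ω = 947 × 10^2.
9 → white
4 → yellow
7 → violet
Multiplier 10^2 → red.
±1% tolerance → brown.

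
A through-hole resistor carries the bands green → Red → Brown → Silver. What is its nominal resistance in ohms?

520 Ω

Green → 5 (first significant figure)
Red → 2 (second significant figure)
Brown → ×10 multiplier
52 × 10 = 520 Ω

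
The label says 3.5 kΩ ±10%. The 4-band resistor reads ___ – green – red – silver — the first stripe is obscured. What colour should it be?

orange

3500 Ω = 35 × 10^2.
The first band gives digit 3 of the significand, and 3 is orange.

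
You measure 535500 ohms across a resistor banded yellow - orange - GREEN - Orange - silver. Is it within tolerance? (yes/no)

no

Yellow → 4 (first significant figure)
Orange → 3 (second significant figure)
Green → 5 (third significant figure)
Orange → ×10^3 multiplier
Silver → ±10% tolerance
435 × 1000 = 435000 Ω
Allowed range: 391500 Ω to 478500 Ω.
535500 ohms lies outside that range.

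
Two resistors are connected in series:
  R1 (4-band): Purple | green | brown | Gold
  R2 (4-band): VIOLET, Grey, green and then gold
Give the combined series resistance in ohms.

R1: violet, green → 75; brown ×10 → 750 Ω.
R2: violet, grey → 78; green ×10^5 → 7800000 Ω.
Series: 750 + 7800000 = 7800750 Ω.

7800750 Ω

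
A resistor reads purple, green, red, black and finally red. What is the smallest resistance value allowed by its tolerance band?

736.96 Ω

Violet → 7 (first significant figure)
Green → 5 (second significant figure)
Red → 2 (third significant figure)
Black → ×1 multiplier
Red → ±2% tolerance
752 × 1 = 752 Ω
Smallest = 752 × (1 − 2/100) = 736.96 Ω.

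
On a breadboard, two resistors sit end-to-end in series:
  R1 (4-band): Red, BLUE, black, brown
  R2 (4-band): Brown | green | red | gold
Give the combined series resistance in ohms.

1526 Ω

R1: red, blue → 26; black ×1 → 26 Ω.
R2: brown, green → 15; red ×10^2 → 1500 Ω.
Series: 26 + 1500 = 1526 Ω.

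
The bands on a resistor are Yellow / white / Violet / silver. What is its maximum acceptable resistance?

539000000 Ω

Yellow → 4 (first significant figure)
White → 9 (second significant figure)
Violet → ×10^7 multiplier
Silver → ±10% tolerance
49 × 10000000 = 490000000 Ω
Maximum = 490000000 × (1 + 10/100) = 539000000 Ω.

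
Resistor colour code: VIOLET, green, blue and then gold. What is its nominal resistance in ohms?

Violet → 7 (first significant figure)
Green → 5 (second significant figure)
Blue → ×10^6 multiplier
75 × 1000000 = 75000000 Ω

75000000 Ω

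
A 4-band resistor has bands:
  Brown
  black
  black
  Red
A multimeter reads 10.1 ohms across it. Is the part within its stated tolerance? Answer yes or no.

yes

Brown → 1 (first significant figure)
Black → 0 (second significant figure)
Black → ×1 multiplier
Red → ±2% tolerance
10 × 1 = 10 Ω
Allowed range: 9.8 Ω to 10.2 Ω.
10.1 ohms lies inside that range.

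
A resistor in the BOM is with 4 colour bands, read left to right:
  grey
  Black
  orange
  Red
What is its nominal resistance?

Grey → 8 (first significant figure)
Black → 0 (second significant figure)
Orange → ×10^3 multiplier
80 × 1000 = 80000 Ω

80000 Ω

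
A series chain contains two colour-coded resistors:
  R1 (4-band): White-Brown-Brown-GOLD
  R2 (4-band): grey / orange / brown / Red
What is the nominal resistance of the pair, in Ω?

R1: white, brown → 91; brown ×10 → 910 Ω.
R2: grey, orange → 83; brown ×10 → 830 Ω.
Series: 910 + 830 = 1740 Ω.

1740 Ω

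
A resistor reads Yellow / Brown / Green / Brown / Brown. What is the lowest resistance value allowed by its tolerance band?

Yellow → 4 (first significant figure)
Brown → 1 (second significant figure)
Green → 5 (third significant figure)
Brown → ×10 multiplier
Brown → ±1% tolerance
415 × 10 = 4150 Ω
Lowest = 4150 × (1 − 1/100) = 4108.5 Ω.

4108.5 Ω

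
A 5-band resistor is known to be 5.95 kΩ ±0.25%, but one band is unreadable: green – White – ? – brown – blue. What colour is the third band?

5950 Ω = 595 × 10^1.
The third band gives digit 5 of the significand, and 5 is green.

green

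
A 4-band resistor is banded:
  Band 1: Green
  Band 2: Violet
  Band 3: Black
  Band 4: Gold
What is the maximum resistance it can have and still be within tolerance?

59.85 Ω

Green → 5 (first significant figure)
Violet → 7 (second significant figure)
Black → ×1 multiplier
Gold → ±5% tolerance
57 × 1 = 57 Ω
Maximum = 57 × (1 + 5/100) = 59.85 Ω.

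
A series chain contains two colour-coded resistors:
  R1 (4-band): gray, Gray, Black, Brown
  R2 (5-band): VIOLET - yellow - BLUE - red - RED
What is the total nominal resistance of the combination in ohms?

74688 Ω

R1: grey, grey → 88; black ×1 → 88 Ω.
R2: violet, yellow, blue → 746; red ×10^2 → 74600 Ω.
Series: 88 + 74600 = 74688 Ω.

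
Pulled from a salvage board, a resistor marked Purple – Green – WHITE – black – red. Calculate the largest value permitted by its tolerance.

774.18 Ω

Violet → 7 (first significant figure)
Green → 5 (second significant figure)
White → 9 (third significant figure)
Black → ×1 multiplier
Red → ±2% tolerance
759 × 1 = 759 Ω
Largest = 759 × (1 + 2/100) = 774.18 Ω.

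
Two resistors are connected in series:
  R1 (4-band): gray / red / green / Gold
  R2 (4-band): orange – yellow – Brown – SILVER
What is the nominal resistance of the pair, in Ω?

8200340 Ω

R1: grey, red → 82; green ×10^5 → 8200000 Ω.
R2: orange, yellow → 34; brown ×10 → 340 Ω.
Series: 8200000 + 340 = 8200340 Ω.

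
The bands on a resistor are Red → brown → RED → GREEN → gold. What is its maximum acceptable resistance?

Red → 2 (first significant figure)
Brown → 1 (second significant figure)
Red → 2 (third significant figure)
Green → ×10^5 multiplier
Gold → ±5% tolerance
212 × 100000 = 21200000 Ω
Maximum = 21200000 × (1 + 5/100) = 22260000 Ω.

22260000 Ω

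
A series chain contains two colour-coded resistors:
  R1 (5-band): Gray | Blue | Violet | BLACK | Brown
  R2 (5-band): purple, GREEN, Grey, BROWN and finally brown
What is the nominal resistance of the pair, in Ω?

R1: grey, blue, violet → 867; black ×1 → 867 Ω.
R2: violet, green, grey → 758; brown ×10 → 7580 Ω.
Series: 867 + 7580 = 8447 Ω.

8447 Ω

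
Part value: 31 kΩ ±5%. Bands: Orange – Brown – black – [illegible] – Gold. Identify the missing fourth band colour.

red

31000 Ω = 310 × 10^2.
The fourth band is the multiplier, 10^2, which is red.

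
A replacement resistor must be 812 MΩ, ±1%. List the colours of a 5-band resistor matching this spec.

grey, brown, red, blue, brown

812000000 Ω = 812 × 10^6.
8 → grey
1 → brown
2 → red
Multiplier 10^6 → blue.
±1% tolerance → brown.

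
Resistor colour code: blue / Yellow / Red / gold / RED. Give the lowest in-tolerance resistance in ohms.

62.916 Ω

Blue → 6 (first significant figure)
Yellow → 4 (second significant figure)
Red → 2 (third significant figure)
Gold → ×0.1 multiplier
Red → ±2% tolerance
642 × 0.1 = 64.2 Ω
Lowest = 64.2 × (1 − 2/100) = 62.916 Ω.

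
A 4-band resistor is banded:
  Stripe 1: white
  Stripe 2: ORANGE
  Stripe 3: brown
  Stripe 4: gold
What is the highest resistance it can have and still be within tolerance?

976.5 Ω

White → 9 (first significant figure)
Orange → 3 (second significant figure)
Brown → ×10 multiplier
Gold → ±5% tolerance
93 × 10 = 930 Ω
Highest = 930 × (1 + 5/100) = 976.5 Ω.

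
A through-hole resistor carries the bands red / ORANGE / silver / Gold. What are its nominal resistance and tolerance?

0.23 Ω ±5%

Red → 2 (first significant figure)
Orange → 3 (second significant figure)
Silver → ×0.01 multiplier
Gold → ±5% tolerance
23 × 0.01 = 0.23 Ω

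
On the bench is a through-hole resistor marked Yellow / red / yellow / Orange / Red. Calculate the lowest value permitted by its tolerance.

Yellow → 4 (first significant figure)
Red → 2 (second significant figure)
Yellow → 4 (third significant figure)
Orange → ×10^3 multiplier
Red → ±2% tolerance
424 × 1000 = 424000 Ω
Lowest = 424000 × (1 − 2/100) = 415520 Ω.

415520 Ω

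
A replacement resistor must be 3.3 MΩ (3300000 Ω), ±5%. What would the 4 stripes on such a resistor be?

orange, orange, green, gold

3300000 Ω = 33 × 10^5.
3 → orange
3 → orange
Multiplier 10^5 → green.
±5% tolerance → gold.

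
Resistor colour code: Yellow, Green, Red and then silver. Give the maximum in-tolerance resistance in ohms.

Yellow → 4 (first significant figure)
Green → 5 (second significant figure)
Red → ×10^2 multiplier
Silver → ±10% tolerance
45 × 100 = 4500 Ω
Maximum = 4500 × (1 + 10/100) = 4950 Ω.

4950 Ω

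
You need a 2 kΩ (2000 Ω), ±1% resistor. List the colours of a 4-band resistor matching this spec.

2000 Ω = 20 × 10^2.
2 → red
0 → black
Multiplier 10^2 → red.
±1% tolerance → brown.

red, black, red, brown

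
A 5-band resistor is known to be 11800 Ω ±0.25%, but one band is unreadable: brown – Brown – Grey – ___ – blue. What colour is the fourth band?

red

11800 Ω = 118 × 10^2.
The fourth band is the multiplier, 10^2, which is red.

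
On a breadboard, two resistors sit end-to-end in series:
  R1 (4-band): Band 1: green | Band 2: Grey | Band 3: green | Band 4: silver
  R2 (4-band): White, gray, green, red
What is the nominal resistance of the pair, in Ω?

R1: green, grey → 58; green ×10^5 → 5800000 Ω.
R2: white, grey → 98; green ×10^5 → 9800000 Ω.
Series: 5800000 + 9800000 = 15600000 Ω.

15600000 Ω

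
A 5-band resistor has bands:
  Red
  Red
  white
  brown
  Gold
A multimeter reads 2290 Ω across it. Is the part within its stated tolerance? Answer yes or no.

yes

Red → 2 (first significant figure)
Red → 2 (second significant figure)
White → 9 (third significant figure)
Brown → ×10 multiplier
Gold → ±5% tolerance
229 × 10 = 2290 Ω
Allowed range: 2175.5 Ω to 2404.5 Ω.
2290 Ω lies inside that range.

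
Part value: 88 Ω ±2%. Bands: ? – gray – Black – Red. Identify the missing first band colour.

grey

88 Ω = 88 × 10^0.
The first band gives digit 8 of the significand, and 8 is grey.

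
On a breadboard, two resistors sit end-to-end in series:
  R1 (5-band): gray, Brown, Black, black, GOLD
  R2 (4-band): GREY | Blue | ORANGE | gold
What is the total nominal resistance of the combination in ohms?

86810 Ω

R1: grey, brown, black → 810; black ×1 → 810 Ω.
R2: grey, blue → 86; orange ×10^3 → 86000 Ω.
Series: 810 + 86000 = 86810 Ω.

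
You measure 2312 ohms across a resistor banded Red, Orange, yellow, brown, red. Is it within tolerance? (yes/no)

Red → 2 (first significant figure)
Orange → 3 (second significant figure)
Yellow → 4 (third significant figure)
Brown → ×10 multiplier
Red → ±2% tolerance
234 × 10 = 2340 Ω
Allowed range: 2293.2 Ω to 2386.8 Ω.
2312 ohms lies inside that range.

yes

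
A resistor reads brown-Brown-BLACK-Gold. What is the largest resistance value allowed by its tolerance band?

Brown → 1 (first significant figure)
Brown → 1 (second significant figure)
Black → ×1 multiplier
Gold → ±5% tolerance
11 × 1 = 11 Ω
Largest = 11 × (1 + 5/100) = 11.55 Ω.

11.55 Ω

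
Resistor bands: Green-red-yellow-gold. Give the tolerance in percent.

±5%

The last band, gold, is the tolerance band.
Gold corresponds to ±5%.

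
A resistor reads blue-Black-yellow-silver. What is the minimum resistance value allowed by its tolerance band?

Blue → 6 (first significant figure)
Black → 0 (second significant figure)
Yellow → ×10^4 multiplier
Silver → ±10% tolerance
60 × 10000 = 600000 Ω
Minimum = 600000 × (1 − 10/100) = 540000 Ω.

540000 Ω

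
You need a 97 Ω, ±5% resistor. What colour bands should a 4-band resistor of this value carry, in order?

white, violet, black, gold

97 Ω = 97 × 10^0.
9 → white
7 → violet
Multiplier 10^0 → black.
±5% tolerance → gold.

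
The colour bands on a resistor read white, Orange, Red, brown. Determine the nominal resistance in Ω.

9300 Ω

White → 9 (first significant figure)
Orange → 3 (second significant figure)
Red → ×10^2 multiplier
93 × 100 = 9300 Ω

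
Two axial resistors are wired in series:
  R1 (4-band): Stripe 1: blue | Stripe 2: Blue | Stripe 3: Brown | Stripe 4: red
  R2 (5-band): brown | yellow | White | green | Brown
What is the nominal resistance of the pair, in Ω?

14900660 Ω

R1: blue, blue → 66; brown ×10 → 660 Ω.
R2: brown, yellow, white → 149; green ×10^5 → 14900000 Ω.
Series: 660 + 14900000 = 14900660 Ω.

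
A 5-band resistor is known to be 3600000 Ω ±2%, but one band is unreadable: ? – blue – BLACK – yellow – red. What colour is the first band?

orange

3600000 Ω = 360 × 10^4.
The first band gives digit 3 of the significand, and 3 is orange.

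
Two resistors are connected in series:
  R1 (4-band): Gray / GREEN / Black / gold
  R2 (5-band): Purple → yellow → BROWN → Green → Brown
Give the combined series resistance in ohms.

74100085 Ω

R1: grey, green → 85; black ×1 → 85 Ω.
R2: violet, yellow, brown → 741; green ×10^5 → 74100000 Ω.
Series: 85 + 74100000 = 74100085 Ω.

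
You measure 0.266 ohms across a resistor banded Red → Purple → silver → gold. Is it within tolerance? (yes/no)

yes

Red → 2 (first significant figure)
Violet → 7 (second significant figure)
Silver → ×0.01 multiplier
Gold → ±5% tolerance
27 × 0.01 = 0.27 Ω
Allowed range: 0.2565 Ω to 0.2835 Ω.
0.266 ohms lies inside that range.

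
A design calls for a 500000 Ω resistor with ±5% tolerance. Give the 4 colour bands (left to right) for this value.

green, black, yellow, gold

500000 Ω = 50 × 10^4.
5 → green
0 → black
Multiplier 10^4 → yellow.
±5% tolerance → gold.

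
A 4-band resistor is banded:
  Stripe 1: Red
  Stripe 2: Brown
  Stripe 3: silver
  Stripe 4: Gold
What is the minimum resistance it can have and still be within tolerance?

Red → 2 (first significant figure)
Brown → 1 (second significant figure)
Silver → ×0.01 multiplier
Gold → ±5% tolerance
21 × 0.01 = 0.21 Ω
Minimum = 0.21 × (1 − 5/100) = 0.1995 Ω.

0.1995 Ω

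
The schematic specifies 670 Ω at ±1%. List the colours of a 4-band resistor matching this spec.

670 Ω = 67 × 10^1.
6 → blue
7 → violet
Multiplier 10^1 → brown.
±1% tolerance → brown.

blue, violet, brown, brown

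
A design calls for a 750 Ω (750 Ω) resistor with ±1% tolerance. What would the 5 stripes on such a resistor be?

750 Ω = 750 × 10^0.
7 → violet
5 → green
0 → black
Multiplier 10^0 → black.
±1% tolerance → brown.

violet, green, black, black, brown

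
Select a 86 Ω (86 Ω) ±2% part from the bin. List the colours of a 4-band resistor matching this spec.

86 Ω = 86 × 10^0.
8 → grey
6 → blue
Multiplier 10^0 → black.
±2% tolerance → red.

grey, blue, black, red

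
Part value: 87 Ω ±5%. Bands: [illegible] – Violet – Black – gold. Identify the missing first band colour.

grey

87 Ω = 87 × 10^0.
The first band gives digit 8 of the significand, and 8 is grey.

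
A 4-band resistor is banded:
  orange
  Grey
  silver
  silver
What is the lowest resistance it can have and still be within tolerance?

Orange → 3 (first significant figure)
Grey → 8 (second significant figure)
Silver → ×0.01 multiplier
Silver → ±10% tolerance
38 × 0.01 = 0.38 Ω
Lowest = 0.38 × (1 − 10/100) = 0.342 Ω.

0.342 Ω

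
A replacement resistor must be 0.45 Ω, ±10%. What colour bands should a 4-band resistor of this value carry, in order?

yellow, green, silver, silver

0.45 Ω = 45 × 10^-2.
4 → yellow
5 → green
Multiplier 10^-2 → silver.
±10% tolerance → silver.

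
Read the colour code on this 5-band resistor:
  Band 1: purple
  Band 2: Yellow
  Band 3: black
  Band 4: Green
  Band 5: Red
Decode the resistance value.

74000000 Ω

Violet → 7 (first significant figure)
Yellow → 4 (second significant figure)
Black → 0 (third significant figure)
Green → ×10^5 multiplier
740 × 100000 = 74000000 Ω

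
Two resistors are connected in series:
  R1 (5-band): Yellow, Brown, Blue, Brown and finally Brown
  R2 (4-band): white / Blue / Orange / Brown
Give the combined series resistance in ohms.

R1: yellow, brown, blue → 416; brown ×10 → 4160 Ω.
R2: white, blue → 96; orange ×10^3 → 96000 Ω.
Series: 4160 + 96000 = 100160 Ω.

100160 Ω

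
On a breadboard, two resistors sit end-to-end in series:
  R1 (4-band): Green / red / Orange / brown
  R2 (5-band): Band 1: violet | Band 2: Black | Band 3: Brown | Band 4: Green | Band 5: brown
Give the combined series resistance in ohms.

70152000 Ω

R1: green, red → 52; orange ×10^3 → 52000 Ω.
R2: violet, black, brown → 701; green ×10^5 → 70100000 Ω.
Series: 52000 + 70100000 = 70152000 Ω.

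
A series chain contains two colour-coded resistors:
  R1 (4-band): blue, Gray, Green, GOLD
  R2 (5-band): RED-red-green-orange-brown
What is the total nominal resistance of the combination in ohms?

R1: blue, grey → 68; green ×10^5 → 6800000 Ω.
R2: red, red, green → 225; orange ×10^3 → 225000 Ω.
Series: 6800000 + 225000 = 7025000 Ω.

7025000 Ω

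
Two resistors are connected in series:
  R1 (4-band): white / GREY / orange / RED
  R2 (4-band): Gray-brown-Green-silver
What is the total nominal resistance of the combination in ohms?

8198000 Ω

R1: white, grey → 98; orange ×10^3 → 98000 Ω.
R2: grey, brown → 81; green ×10^5 → 8100000 Ω.
Series: 98000 + 8100000 = 8198000 Ω.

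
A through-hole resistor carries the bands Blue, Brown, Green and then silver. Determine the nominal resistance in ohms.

6100000 Ω

Blue → 6 (first significant figure)
Brown → 1 (second significant figure)
Green → ×10^5 multiplier
61 × 100000 = 6100000 Ω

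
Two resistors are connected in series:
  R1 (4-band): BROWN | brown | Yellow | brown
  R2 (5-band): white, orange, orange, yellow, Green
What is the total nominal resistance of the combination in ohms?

R1: brown, brown → 11; yellow ×10^4 → 110000 Ω.
R2: white, orange, orange → 933; yellow ×10^4 → 9330000 Ω.
Series: 110000 + 9330000 = 9440000 Ω.

9440000 Ω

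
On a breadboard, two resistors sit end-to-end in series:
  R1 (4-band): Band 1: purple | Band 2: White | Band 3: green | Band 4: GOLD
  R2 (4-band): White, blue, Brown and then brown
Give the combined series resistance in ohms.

7900960 Ω

R1: violet, white → 79; green ×10^5 → 7900000 Ω.
R2: white, blue → 96; brown ×10 → 960 Ω.
Series: 7900000 + 960 = 7900960 Ω.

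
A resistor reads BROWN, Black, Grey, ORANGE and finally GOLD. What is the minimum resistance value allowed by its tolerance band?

102600 Ω

Brown → 1 (first significant figure)
Black → 0 (second significant figure)
Grey → 8 (third significant figure)
Orange → ×10^3 multiplier
Gold → ±5% tolerance
108 × 1000 = 108000 Ω
Minimum = 108000 × (1 − 5/100) = 102600 Ω.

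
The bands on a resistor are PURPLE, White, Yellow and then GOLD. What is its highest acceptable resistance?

Violet → 7 (first significant figure)
White → 9 (second significant figure)
Yellow → ×10^4 multiplier
Gold → ±5% tolerance
79 × 10000 = 790000 Ω
Highest = 790000 × (1 + 5/100) = 829500 Ω.

829500 Ω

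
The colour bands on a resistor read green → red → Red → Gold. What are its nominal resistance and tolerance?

5200 Ω ±5%

Green → 5 (first significant figure)
Red → 2 (second significant figure)
Red → ×10^2 multiplier
Gold → ±5% tolerance
52 × 100 = 5200 Ω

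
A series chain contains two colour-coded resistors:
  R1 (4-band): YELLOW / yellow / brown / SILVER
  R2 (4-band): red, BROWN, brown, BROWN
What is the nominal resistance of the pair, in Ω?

R1: yellow, yellow → 44; brown ×10 → 440 Ω.
R2: red, brown → 21; brown ×10 → 210 Ω.
Series: 440 + 210 = 650 Ω.

650 Ω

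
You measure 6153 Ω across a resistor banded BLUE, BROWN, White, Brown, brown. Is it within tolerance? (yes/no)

Blue → 6 (first significant figure)
Brown → 1 (second significant figure)
White → 9 (third significant figure)
Brown → ×10 multiplier
Brown → ±1% tolerance
619 × 10 = 6190 Ω
Allowed range: 6128.1 Ω to 6251.9 Ω.
6153 Ω lies inside that range.

yes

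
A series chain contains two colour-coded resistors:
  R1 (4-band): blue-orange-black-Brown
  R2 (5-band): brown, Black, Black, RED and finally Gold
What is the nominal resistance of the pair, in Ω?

10063 Ω

R1: blue, orange → 63; black ×1 → 63 Ω.
R2: brown, black, black → 100; red ×10^2 → 10000 Ω.
Series: 63 + 10000 = 10063 Ω.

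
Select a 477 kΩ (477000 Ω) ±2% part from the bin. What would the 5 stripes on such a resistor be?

477000 Ω = 477 × 10^3.
4 → yellow
7 → violet
7 → violet
Multiplier 10^3 → orange.
±2% tolerance → red.

yellow, violet, violet, orange, red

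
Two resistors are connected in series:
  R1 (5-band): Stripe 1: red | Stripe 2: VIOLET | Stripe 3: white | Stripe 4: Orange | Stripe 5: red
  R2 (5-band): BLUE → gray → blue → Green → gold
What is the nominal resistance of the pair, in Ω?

68879000 Ω

R1: red, violet, white → 279; orange ×10^3 → 279000 Ω.
R2: blue, grey, blue → 686; green ×10^5 → 68600000 Ω.
Series: 279000 + 68600000 = 68879000 Ω.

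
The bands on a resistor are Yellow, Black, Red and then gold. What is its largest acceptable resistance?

Yellow → 4 (first significant figure)
Black → 0 (second significant figure)
Red → ×10^2 multiplier
Gold → ±5% tolerance
40 × 100 = 4000 Ω
Largest = 4000 × (1 + 5/100) = 4200 Ω.

4200 Ω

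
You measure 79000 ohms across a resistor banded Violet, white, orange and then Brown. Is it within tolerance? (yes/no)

yes

Violet → 7 (first significant figure)
White → 9 (second significant figure)
Orange → ×10^3 multiplier
Brown → ±1% tolerance
79 × 1000 = 79000 Ω
Allowed range: 78210 Ω to 79790 Ω.
79000 ohms lies inside that range.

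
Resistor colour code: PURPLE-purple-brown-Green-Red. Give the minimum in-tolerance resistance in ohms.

Violet → 7 (first significant figure)
Violet → 7 (second significant figure)
Brown → 1 (third significant figure)
Green → ×10^5 multiplier
Red → ±2% tolerance
771 × 100000 = 77100000 Ω
Minimum = 77100000 × (1 − 2/100) = 75558000 Ω.

75558000 Ω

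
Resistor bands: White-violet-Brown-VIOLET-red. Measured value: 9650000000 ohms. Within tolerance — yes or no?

White → 9 (first significant figure)
Violet → 7 (second significant figure)
Brown → 1 (third significant figure)
Violet → ×10^7 multiplier
Red → ±2% tolerance
971 × 10000000 = 9710000000 Ω
Allowed range: 9515800000 Ω to 9904200000 Ω.
9650000000 ohms lies inside that range.

yes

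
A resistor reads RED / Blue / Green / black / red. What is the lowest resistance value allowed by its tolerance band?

Red → 2 (first significant figure)
Blue → 6 (second significant figure)
Green → 5 (third significant figure)
Black → ×1 multiplier
Red → ±2% tolerance
265 × 1 = 265 Ω
Lowest = 265 × (1 − 2/100) = 259.7 Ω.

259.7 Ω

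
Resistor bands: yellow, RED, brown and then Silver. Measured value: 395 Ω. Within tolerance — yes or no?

Yellow → 4 (first significant figure)
Red → 2 (second significant figure)
Brown → ×10 multiplier
Silver → ±10% tolerance
42 × 10 = 420 Ω
Allowed range: 378 Ω to 462 Ω.
395 Ω lies inside that range.

yes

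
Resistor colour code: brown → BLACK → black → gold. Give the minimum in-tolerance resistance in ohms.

9.5 Ω

Brown → 1 (first significant figure)
Black → 0 (second significant figure)
Black → ×1 multiplier
Gold → ±5% tolerance
10 × 1 = 10 Ω
Minimum = 10 × (1 − 5/100) = 9.5 Ω.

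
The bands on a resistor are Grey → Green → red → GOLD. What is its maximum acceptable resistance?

8925 Ω

Grey → 8 (first significant figure)
Green → 5 (second significant figure)
Red → ×10^2 multiplier
Gold → ±5% tolerance
85 × 100 = 8500 Ω
Maximum = 8500 × (1 + 5/100) = 8925 Ω.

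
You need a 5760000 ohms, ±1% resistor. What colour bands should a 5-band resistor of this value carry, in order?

green, violet, blue, yellow, brown

5760000 Ω = 576 × 10^4.
5 → green
7 → violet
6 → blue
Multiplier 10^4 → yellow.
±1% tolerance → brown.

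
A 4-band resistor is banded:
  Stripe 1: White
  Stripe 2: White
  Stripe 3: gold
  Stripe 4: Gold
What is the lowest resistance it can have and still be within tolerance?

9.405 Ω

White → 9 (first significant figure)
White → 9 (second significant figure)
Gold → ×0.1 multiplier
Gold → ±5% tolerance
99 × 0.1 = 9.9 Ω
Lowest = 9.9 × (1 − 5/100) = 9.405 Ω.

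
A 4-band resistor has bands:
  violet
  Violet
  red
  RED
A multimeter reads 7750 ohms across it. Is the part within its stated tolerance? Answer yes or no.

yes

Violet → 7 (first significant figure)
Violet → 7 (second significant figure)
Red → ×10^2 multiplier
Red → ±2% tolerance
77 × 100 = 7700 Ω
Allowed range: 7546 Ω to 7854 Ω.
7750 ohms lies inside that range.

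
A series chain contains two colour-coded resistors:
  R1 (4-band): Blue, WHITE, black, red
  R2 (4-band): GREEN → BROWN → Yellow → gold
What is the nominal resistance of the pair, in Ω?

R1: blue, white → 69; black ×1 → 69 Ω.
R2: green, brown → 51; yellow ×10^4 → 510000 Ω.
Series: 69 + 510000 = 510069 Ω.

510069 Ω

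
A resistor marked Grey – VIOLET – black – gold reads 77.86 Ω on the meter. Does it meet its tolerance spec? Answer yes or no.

Grey → 8 (first significant figure)
Violet → 7 (second significant figure)
Black → ×1 multiplier
Gold → ±5% tolerance
87 × 1 = 87 Ω
Allowed range: 82.65 Ω to 91.35 Ω.
77.86 Ω lies outside that range.

no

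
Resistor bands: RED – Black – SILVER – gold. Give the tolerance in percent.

The last band, gold, is the tolerance band.
Gold corresponds to ±5%.

±5%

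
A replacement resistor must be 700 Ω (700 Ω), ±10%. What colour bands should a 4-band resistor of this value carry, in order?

violet, black, brown, silver

700 Ω = 70 × 10^1.
7 → violet
0 → black
Multiplier 10^1 → brown.
±10% tolerance → silver.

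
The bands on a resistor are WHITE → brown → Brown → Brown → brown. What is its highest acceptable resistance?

9201.1 Ω

White → 9 (first significant figure)
Brown → 1 (second significant figure)
Brown → 1 (third significant figure)
Brown → ×10 multiplier
Brown → ±1% tolerance
911 × 10 = 9110 Ω
Highest = 9110 × (1 + 1/100) = 9201.1 Ω.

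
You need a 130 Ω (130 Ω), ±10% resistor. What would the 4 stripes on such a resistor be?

brown, orange, brown, silver

130 Ω = 13 × 10^1.
1 → brown
3 → orange
Multiplier 10^1 → brown.
±10% tolerance → silver.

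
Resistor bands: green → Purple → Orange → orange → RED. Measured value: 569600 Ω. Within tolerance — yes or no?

yes

Green → 5 (first significant figure)
Violet → 7 (second significant figure)
Orange → 3 (third significant figure)
Orange → ×10^3 multiplier
Red → ±2% tolerance
573 × 1000 = 573000 Ω
Allowed range: 561540 Ω to 584460 Ω.
569600 Ω lies inside that range.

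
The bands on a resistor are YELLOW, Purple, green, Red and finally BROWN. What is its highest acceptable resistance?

47975 Ω

Yellow → 4 (first significant figure)
Violet → 7 (second significant figure)
Green → 5 (third significant figure)
Red → ×10^2 multiplier
Brown → ±1% tolerance
475 × 100 = 47500 Ω
Highest = 47500 × (1 + 1/100) = 47975 Ω.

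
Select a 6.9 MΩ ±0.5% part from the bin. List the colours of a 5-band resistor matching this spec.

blue, white, black, yellow, green

6900000 Ω = 690 × 10^4.
6 → blue
9 → white
0 → black
Multiplier 10^4 → yellow.
±0.5% tolerance → green.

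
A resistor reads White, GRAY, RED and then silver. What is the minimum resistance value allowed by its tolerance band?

8820 Ω

White → 9 (first significant figure)
Grey → 8 (second significant figure)
Red → ×10^2 multiplier
Silver → ±10% tolerance
98 × 100 = 9800 Ω
Minimum = 9800 × (1 − 10/100) = 8820 Ω.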